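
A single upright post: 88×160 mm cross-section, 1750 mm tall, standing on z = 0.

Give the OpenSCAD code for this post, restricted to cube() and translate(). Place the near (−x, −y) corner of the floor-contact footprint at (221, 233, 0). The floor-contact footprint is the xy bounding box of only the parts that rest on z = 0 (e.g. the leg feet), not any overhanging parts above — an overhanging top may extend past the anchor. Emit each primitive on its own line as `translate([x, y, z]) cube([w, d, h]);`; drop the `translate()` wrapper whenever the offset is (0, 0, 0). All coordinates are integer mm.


translate([221, 233, 0]) cube([88, 160, 1750]);


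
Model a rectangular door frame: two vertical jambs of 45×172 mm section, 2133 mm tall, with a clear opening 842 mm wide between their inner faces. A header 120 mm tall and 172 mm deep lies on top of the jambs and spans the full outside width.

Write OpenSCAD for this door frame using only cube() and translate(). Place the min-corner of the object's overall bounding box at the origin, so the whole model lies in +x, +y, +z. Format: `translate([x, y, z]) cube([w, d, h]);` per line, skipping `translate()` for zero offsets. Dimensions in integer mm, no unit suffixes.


cube([45, 172, 2133]);
translate([887, 0, 0]) cube([45, 172, 2133]);
translate([0, 0, 2133]) cube([932, 172, 120]);


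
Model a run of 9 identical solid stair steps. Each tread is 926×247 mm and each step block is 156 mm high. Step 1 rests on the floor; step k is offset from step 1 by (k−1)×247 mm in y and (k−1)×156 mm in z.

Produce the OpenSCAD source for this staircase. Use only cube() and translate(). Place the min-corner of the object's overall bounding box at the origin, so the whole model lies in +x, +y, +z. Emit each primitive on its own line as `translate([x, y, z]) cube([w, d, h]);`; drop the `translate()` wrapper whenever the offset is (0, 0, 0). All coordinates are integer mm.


cube([926, 247, 156]);
translate([0, 247, 156]) cube([926, 247, 156]);
translate([0, 494, 312]) cube([926, 247, 156]);
translate([0, 741, 468]) cube([926, 247, 156]);
translate([0, 988, 624]) cube([926, 247, 156]);
translate([0, 1235, 780]) cube([926, 247, 156]);
translate([0, 1482, 936]) cube([926, 247, 156]);
translate([0, 1729, 1092]) cube([926, 247, 156]);
translate([0, 1976, 1248]) cube([926, 247, 156]);


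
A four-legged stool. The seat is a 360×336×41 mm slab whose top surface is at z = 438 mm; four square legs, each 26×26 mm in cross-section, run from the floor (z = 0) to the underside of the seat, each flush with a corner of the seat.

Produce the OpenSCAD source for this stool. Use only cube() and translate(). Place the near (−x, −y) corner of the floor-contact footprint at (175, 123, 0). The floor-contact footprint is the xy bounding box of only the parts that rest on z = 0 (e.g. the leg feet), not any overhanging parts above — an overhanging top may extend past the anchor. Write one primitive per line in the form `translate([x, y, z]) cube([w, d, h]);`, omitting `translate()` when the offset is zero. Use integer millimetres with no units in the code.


translate([175, 123, 397]) cube([360, 336, 41]);
translate([175, 123, 0]) cube([26, 26, 397]);
translate([509, 123, 0]) cube([26, 26, 397]);
translate([175, 433, 0]) cube([26, 26, 397]);
translate([509, 433, 0]) cube([26, 26, 397]);


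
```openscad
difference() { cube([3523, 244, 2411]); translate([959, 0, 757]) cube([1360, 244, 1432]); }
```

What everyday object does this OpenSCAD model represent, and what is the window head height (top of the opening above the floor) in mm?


A wall with a window opening. The window head height is 2189 mm.

A wall with a rectangular opening subtracted — a window. Sill at z = 757, opening 1432 mm tall, so the head is at 757 + 1432 = 2189 mm.


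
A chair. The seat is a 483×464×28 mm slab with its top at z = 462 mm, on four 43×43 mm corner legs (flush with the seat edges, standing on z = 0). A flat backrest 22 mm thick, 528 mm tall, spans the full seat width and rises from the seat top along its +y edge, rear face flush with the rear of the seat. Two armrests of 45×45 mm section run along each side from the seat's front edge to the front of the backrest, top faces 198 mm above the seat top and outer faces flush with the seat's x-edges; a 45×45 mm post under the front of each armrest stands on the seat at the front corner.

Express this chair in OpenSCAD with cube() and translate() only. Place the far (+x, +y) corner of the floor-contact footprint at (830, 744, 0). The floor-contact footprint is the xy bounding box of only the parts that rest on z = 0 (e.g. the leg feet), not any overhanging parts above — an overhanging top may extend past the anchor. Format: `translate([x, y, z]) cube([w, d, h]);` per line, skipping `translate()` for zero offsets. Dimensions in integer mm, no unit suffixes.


translate([347, 280, 434]) cube([483, 464, 28]);
translate([347, 280, 0]) cube([43, 43, 434]);
translate([787, 280, 0]) cube([43, 43, 434]);
translate([347, 701, 0]) cube([43, 43, 434]);
translate([787, 701, 0]) cube([43, 43, 434]);
translate([347, 722, 462]) cube([483, 22, 528]);
translate([347, 280, 615]) cube([45, 442, 45]);
translate([785, 280, 615]) cube([45, 442, 45]);
translate([347, 280, 462]) cube([45, 45, 153]);
translate([785, 280, 462]) cube([45, 45, 153]);


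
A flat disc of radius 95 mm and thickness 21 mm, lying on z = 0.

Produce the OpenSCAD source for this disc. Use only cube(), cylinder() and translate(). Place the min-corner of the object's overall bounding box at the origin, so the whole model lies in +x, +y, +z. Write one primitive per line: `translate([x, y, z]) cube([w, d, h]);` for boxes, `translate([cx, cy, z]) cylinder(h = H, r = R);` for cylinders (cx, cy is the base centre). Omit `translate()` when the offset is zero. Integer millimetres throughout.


translate([95, 95, 0]) cylinder(h = 21, r = 95);


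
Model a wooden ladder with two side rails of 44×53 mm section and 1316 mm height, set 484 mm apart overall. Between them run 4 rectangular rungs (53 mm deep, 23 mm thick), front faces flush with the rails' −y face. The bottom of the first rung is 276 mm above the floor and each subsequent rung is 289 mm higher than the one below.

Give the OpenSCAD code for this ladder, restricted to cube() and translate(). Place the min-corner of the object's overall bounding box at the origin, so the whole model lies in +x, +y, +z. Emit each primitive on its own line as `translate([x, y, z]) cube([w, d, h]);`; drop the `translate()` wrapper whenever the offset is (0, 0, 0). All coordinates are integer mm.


cube([44, 53, 1316]);
translate([440, 0, 0]) cube([44, 53, 1316]);
translate([44, 0, 276]) cube([396, 53, 23]);
translate([44, 0, 565]) cube([396, 53, 23]);
translate([44, 0, 854]) cube([396, 53, 23]);
translate([44, 0, 1143]) cube([396, 53, 23]);


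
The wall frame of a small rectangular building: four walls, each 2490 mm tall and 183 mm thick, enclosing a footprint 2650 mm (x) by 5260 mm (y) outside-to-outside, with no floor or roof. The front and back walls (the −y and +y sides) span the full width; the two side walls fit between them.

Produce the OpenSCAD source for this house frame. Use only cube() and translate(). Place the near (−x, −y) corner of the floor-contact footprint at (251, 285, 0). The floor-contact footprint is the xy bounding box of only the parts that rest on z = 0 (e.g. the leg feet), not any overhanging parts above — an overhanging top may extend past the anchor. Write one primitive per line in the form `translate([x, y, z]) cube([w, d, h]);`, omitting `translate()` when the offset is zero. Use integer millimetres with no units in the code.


translate([251, 285, 0]) cube([2650, 183, 2490]);
translate([251, 5362, 0]) cube([2650, 183, 2490]);
translate([251, 468, 0]) cube([183, 4894, 2490]);
translate([2718, 468, 0]) cube([183, 4894, 2490]);


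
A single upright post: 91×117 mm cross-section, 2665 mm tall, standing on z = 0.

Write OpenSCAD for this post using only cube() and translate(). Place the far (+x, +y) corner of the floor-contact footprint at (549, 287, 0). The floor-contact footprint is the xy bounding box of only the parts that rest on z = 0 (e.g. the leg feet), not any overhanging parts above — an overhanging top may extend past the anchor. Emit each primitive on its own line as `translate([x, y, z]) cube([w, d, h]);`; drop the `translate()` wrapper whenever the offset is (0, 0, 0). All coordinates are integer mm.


translate([458, 170, 0]) cube([91, 117, 2665]);


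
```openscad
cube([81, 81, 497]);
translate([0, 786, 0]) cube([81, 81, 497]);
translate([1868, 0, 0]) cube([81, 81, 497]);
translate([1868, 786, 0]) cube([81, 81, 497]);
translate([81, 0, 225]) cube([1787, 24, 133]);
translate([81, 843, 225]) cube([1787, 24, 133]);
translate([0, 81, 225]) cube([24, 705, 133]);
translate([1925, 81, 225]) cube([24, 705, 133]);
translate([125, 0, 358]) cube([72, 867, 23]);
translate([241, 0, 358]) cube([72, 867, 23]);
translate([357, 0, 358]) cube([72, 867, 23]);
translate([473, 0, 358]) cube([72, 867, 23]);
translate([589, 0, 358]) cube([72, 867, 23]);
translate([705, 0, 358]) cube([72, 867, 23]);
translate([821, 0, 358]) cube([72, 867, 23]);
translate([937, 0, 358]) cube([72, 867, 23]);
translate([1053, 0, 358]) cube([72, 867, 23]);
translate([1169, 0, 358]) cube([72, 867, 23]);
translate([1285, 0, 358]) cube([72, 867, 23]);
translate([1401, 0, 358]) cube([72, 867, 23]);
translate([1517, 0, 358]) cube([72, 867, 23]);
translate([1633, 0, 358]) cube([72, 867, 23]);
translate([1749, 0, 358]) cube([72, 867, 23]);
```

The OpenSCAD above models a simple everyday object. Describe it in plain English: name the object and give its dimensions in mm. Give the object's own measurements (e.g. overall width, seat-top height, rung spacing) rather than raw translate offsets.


A bed frame 1949 mm long (x) by 867 mm wide (y). Four 81×81 mm corner posts, 497 mm tall, at the corners of the footprint. Four rails of 24 mm thickness and 133 mm height run between adjacent posts with their undersides at z = 225 mm, their outer faces flush with the outside of the frame (the two x-running rails run between the posts' inner faces; the two y-running rails run between the posts' inner faces). 15 slats, each 72 mm wide (x) and 23 mm thick, lie across the top of the two x-running rails, running the full 867 mm width of the frame in y; along x they sit between the end posts with a 44 mm gap after the −x posts and between neighbouring slats, leaving 47 mm before the +x posts.


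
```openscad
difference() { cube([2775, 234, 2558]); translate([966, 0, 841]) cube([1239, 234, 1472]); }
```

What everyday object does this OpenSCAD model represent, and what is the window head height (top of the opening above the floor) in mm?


A wall with a window opening. The window head height is 2313 mm.

A wall with a rectangular opening subtracted — a window. Sill at z = 841, opening 1472 mm tall, so the head is at 841 + 1472 = 2313 mm.


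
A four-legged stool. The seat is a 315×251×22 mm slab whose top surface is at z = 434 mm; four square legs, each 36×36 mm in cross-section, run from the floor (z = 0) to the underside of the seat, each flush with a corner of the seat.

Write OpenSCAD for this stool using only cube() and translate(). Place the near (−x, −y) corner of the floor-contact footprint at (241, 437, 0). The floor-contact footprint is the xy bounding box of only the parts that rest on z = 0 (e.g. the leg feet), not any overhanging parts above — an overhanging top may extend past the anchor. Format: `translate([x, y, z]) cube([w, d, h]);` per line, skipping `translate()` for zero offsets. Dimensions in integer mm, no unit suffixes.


translate([241, 437, 412]) cube([315, 251, 22]);
translate([241, 437, 0]) cube([36, 36, 412]);
translate([520, 437, 0]) cube([36, 36, 412]);
translate([241, 652, 0]) cube([36, 36, 412]);
translate([520, 652, 0]) cube([36, 36, 412]);


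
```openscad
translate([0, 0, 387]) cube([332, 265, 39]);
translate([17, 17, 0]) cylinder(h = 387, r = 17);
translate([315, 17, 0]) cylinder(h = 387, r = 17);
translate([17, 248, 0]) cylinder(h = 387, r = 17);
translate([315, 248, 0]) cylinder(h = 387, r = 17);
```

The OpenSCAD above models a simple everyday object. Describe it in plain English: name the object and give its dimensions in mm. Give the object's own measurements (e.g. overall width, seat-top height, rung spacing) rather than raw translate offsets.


A simple wooden stool: a rectangular seat 332 mm (x) by 265 mm (y), 39 mm thick, top face at z = 426 mm, on four round legs, each 34 mm in diameter. The legs rest on z = 0, each leg's axis is inset half a diameter from the nearest pair of seat edges (so the leg's bounding box is flush with the corner).


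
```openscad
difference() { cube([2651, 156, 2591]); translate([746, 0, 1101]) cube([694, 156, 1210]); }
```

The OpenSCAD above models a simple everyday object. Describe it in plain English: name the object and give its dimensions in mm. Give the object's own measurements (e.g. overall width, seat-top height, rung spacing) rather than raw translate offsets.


A wall 2651 mm long (x), 156 mm thick (y), 2591 mm tall, with a rectangular window opening cut through it. The opening is 694 mm wide and 1210 mm tall; its sill is at z = 1101 mm and its near (−x) edge is 746 mm from the wall's −x end. The opening passes through the full wall thickness.


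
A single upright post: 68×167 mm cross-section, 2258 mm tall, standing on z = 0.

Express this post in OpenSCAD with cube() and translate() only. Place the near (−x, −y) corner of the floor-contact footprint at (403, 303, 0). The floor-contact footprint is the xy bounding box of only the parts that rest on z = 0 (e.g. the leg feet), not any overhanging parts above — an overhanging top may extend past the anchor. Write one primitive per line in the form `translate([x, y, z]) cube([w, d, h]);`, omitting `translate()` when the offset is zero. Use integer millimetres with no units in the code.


translate([403, 303, 0]) cube([68, 167, 2258]);


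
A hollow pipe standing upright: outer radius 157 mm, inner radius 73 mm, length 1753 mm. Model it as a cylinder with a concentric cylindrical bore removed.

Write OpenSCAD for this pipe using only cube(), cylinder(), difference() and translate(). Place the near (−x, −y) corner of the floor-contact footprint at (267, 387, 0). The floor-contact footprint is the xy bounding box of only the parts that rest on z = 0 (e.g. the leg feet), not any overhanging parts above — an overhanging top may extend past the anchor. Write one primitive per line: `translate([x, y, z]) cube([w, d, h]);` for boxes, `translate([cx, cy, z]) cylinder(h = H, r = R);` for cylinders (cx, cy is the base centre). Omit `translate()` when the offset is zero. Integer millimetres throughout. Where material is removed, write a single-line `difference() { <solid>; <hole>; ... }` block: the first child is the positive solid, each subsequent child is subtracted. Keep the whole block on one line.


difference() { translate([424, 544, 0]) cylinder(h = 1753, r = 157); translate([424, 544, 0]) cylinder(h = 1753, r = 73); }


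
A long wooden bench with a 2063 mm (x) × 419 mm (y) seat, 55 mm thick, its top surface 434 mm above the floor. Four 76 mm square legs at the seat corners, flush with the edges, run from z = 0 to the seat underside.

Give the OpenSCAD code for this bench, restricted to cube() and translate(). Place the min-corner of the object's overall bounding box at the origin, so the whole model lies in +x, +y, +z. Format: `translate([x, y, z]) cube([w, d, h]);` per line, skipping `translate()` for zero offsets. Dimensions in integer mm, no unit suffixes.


translate([0, 0, 379]) cube([2063, 419, 55]);
cube([76, 76, 379]);
translate([0, 343, 0]) cube([76, 76, 379]);
translate([1987, 0, 0]) cube([76, 76, 379]);
translate([1987, 343, 0]) cube([76, 76, 379]);


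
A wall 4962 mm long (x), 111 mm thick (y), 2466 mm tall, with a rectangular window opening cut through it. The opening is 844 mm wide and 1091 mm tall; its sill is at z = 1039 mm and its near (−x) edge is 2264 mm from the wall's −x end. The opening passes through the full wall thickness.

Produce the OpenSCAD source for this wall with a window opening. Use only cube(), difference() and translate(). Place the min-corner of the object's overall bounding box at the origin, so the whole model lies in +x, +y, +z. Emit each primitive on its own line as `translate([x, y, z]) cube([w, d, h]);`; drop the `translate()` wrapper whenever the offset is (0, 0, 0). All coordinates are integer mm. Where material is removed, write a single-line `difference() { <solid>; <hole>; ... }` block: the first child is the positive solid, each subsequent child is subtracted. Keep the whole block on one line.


difference() { cube([4962, 111, 2466]); translate([2264, 0, 1039]) cube([844, 111, 1091]); }


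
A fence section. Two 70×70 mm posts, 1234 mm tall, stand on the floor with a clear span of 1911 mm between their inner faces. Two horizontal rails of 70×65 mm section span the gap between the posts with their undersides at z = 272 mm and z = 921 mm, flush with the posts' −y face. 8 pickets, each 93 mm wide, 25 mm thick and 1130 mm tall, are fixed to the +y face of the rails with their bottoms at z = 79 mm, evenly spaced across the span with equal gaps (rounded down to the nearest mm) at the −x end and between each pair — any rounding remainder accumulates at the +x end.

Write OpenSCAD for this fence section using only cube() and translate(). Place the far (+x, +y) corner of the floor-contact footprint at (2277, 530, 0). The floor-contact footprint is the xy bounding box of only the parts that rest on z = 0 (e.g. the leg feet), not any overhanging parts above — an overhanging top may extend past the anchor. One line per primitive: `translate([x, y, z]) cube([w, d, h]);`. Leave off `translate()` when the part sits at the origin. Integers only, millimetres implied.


translate([226, 460, 0]) cube([70, 70, 1234]);
translate([2207, 460, 0]) cube([70, 70, 1234]);
translate([296, 460, 272]) cube([1911, 70, 65]);
translate([296, 460, 921]) cube([1911, 70, 65]);
translate([425, 530, 79]) cube([93, 25, 1130]);
translate([647, 530, 79]) cube([93, 25, 1130]);
translate([869, 530, 79]) cube([93, 25, 1130]);
translate([1091, 530, 79]) cube([93, 25, 1130]);
translate([1313, 530, 79]) cube([93, 25, 1130]);
translate([1535, 530, 79]) cube([93, 25, 1130]);
translate([1757, 530, 79]) cube([93, 25, 1130]);
translate([1979, 530, 79]) cube([93, 25, 1130]);


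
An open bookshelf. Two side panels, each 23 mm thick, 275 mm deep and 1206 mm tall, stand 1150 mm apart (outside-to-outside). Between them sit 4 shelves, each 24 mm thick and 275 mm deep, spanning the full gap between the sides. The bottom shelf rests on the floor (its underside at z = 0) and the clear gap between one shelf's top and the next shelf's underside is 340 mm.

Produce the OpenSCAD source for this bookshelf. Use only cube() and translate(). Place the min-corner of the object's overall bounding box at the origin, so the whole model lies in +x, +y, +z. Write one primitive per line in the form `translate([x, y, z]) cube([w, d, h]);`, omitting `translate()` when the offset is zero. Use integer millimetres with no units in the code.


cube([23, 275, 1206]);
translate([1127, 0, 0]) cube([23, 275, 1206]);
translate([23, 0, 0]) cube([1104, 275, 24]);
translate([23, 0, 364]) cube([1104, 275, 24]);
translate([23, 0, 728]) cube([1104, 275, 24]);
translate([23, 0, 1092]) cube([1104, 275, 24]);


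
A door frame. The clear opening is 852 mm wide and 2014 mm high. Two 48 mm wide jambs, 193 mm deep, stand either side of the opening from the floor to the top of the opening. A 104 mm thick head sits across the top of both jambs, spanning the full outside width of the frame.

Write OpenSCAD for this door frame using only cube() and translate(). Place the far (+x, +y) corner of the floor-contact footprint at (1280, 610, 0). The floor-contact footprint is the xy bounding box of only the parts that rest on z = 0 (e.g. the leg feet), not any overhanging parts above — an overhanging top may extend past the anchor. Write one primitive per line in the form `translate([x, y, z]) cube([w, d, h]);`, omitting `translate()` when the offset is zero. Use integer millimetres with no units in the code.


translate([332, 417, 0]) cube([48, 193, 2014]);
translate([1232, 417, 0]) cube([48, 193, 2014]);
translate([332, 417, 2014]) cube([948, 193, 104]);


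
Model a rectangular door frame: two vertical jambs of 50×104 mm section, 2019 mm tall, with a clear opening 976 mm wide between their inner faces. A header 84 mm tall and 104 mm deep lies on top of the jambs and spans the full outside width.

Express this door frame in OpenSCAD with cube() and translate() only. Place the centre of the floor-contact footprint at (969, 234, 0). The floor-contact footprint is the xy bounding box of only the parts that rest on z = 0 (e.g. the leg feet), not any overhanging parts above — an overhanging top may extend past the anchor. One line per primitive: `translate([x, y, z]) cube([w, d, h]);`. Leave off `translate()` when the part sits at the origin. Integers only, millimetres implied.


translate([431, 182, 0]) cube([50, 104, 2019]);
translate([1457, 182, 0]) cube([50, 104, 2019]);
translate([431, 182, 2019]) cube([1076, 104, 84]);


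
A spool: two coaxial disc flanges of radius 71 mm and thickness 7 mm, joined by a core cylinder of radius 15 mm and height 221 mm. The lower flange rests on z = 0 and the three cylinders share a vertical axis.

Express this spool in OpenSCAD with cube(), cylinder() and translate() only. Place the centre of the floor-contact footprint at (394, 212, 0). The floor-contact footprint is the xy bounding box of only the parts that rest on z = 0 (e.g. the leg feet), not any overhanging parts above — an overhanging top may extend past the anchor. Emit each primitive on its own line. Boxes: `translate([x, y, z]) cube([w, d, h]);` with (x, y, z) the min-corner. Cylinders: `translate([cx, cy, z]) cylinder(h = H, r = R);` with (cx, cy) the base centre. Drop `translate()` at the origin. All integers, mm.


translate([394, 212, 0]) cylinder(h = 7, r = 71);
translate([394, 212, 7]) cylinder(h = 221, r = 15);
translate([394, 212, 228]) cylinder(h = 7, r = 71);


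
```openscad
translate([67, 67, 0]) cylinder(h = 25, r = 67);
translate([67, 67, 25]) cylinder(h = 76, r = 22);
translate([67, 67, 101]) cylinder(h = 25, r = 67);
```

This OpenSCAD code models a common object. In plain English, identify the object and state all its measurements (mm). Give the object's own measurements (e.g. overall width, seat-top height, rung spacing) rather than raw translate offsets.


A spool: two coaxial disc flanges of radius 67 mm and thickness 25 mm, joined by a core cylinder of radius 22 mm and height 76 mm. The lower flange rests on z = 0 and the three cylinders share a vertical axis.


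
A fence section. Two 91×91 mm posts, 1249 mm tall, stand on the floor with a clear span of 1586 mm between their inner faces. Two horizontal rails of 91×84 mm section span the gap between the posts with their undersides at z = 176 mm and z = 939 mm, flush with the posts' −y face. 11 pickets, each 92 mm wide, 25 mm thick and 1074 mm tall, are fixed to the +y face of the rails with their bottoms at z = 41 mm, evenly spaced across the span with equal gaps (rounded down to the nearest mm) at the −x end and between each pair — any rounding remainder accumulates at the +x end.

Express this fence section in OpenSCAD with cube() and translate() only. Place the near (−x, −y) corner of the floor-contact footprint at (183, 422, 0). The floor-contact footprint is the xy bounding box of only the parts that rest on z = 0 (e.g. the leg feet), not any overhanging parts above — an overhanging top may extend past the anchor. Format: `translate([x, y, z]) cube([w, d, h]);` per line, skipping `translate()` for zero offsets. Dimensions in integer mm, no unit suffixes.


translate([183, 422, 0]) cube([91, 91, 1249]);
translate([1860, 422, 0]) cube([91, 91, 1249]);
translate([274, 422, 176]) cube([1586, 91, 84]);
translate([274, 422, 939]) cube([1586, 91, 84]);
translate([321, 513, 41]) cube([92, 25, 1074]);
translate([460, 513, 41]) cube([92, 25, 1074]);
translate([599, 513, 41]) cube([92, 25, 1074]);
translate([738, 513, 41]) cube([92, 25, 1074]);
translate([877, 513, 41]) cube([92, 25, 1074]);
translate([1016, 513, 41]) cube([92, 25, 1074]);
translate([1155, 513, 41]) cube([92, 25, 1074]);
translate([1294, 513, 41]) cube([92, 25, 1074]);
translate([1433, 513, 41]) cube([92, 25, 1074]);
translate([1572, 513, 41]) cube([92, 25, 1074]);
translate([1711, 513, 41]) cube([92, 25, 1074]);


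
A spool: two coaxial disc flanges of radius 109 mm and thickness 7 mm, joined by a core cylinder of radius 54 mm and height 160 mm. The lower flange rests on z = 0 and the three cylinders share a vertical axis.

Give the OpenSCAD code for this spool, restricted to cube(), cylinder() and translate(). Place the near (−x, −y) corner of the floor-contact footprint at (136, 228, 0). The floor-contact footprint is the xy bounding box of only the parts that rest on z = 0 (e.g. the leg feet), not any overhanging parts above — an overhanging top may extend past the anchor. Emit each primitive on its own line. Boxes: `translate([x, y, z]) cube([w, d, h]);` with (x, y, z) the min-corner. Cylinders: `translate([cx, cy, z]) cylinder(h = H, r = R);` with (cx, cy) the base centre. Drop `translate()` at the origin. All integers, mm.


translate([245, 337, 0]) cylinder(h = 7, r = 109);
translate([245, 337, 7]) cylinder(h = 160, r = 54);
translate([245, 337, 167]) cylinder(h = 7, r = 109);


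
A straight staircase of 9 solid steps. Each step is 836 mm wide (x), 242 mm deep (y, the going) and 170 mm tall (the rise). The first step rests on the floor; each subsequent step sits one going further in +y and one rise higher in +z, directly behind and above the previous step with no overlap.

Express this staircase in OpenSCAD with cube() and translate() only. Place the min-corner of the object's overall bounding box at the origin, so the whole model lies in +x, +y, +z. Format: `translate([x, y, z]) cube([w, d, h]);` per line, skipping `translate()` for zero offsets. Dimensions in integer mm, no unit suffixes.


cube([836, 242, 170]);
translate([0, 242, 170]) cube([836, 242, 170]);
translate([0, 484, 340]) cube([836, 242, 170]);
translate([0, 726, 510]) cube([836, 242, 170]);
translate([0, 968, 680]) cube([836, 242, 170]);
translate([0, 1210, 850]) cube([836, 242, 170]);
translate([0, 1452, 1020]) cube([836, 242, 170]);
translate([0, 1694, 1190]) cube([836, 242, 170]);
translate([0, 1936, 1360]) cube([836, 242, 170]);


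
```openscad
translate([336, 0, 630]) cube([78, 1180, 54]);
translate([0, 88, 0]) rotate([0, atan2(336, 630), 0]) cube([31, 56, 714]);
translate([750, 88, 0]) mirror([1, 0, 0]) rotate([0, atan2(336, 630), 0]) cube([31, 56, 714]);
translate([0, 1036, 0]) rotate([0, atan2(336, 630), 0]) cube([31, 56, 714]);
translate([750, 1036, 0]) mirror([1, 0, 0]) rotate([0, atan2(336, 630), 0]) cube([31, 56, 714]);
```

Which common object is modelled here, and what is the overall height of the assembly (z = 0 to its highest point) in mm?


A sawhorse. The overall height is 684 mm.

A beam across two mirrored pairs of raked legs — a sawhorse. The beam's underside is at z = 630 (matching the legs' vertical rise in atan2(336, 630)) and the beam is 54 mm tall, so its top is at 630 + 54 = 684 mm. The raked legs top out at the beam's underside, so that is the highest point.


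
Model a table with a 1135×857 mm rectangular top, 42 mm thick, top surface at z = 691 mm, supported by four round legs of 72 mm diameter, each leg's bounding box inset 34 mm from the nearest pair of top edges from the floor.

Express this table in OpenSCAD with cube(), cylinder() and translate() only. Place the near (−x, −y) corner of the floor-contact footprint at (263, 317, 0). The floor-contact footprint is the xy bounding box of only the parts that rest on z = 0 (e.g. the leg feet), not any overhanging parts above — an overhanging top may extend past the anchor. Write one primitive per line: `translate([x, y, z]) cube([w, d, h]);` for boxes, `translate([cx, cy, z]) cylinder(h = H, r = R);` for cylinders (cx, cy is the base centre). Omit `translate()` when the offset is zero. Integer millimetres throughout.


// leg_h = 691 - 42 = 649
translate([229, 283, 649]) cube([1135, 857, 42]);
translate([299, 353, 0]) cylinder(h = 649, r = 36);
translate([1294, 353, 0]) cylinder(h = 649, r = 36);
translate([299, 1070, 0]) cylinder(h = 649, r = 36);
translate([1294, 1070, 0]) cylinder(h = 649, r = 36);


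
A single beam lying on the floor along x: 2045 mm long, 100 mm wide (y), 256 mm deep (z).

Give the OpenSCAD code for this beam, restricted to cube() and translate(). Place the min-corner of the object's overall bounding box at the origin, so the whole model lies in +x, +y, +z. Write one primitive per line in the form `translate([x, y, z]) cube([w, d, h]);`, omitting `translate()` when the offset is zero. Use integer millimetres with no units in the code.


cube([2045, 100, 256]);


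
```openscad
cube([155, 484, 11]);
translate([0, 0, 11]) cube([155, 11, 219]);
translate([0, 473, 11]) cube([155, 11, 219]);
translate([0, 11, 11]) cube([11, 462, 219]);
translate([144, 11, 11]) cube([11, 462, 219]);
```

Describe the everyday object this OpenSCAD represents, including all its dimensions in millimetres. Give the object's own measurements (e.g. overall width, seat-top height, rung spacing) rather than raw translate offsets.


An open-topped rectangular box: outside dimensions 155×484×230 mm, with a uniform wall and base thickness of 11 mm. The base is a full 155×484 slab on the floor; four walls sit on top of the base. The front and back walls (the −y and +y sides) span the full width; the two side walls fit between them.


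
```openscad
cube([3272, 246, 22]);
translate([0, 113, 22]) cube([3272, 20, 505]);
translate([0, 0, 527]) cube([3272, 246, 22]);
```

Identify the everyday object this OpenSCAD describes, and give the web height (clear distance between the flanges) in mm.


An I-beam. The web height is 505 mm.

Two wide flanges with a thin centred web — an I-beam. Overall 549 mm minus two 22 mm flanges gives a web of 549 − 2·22 = 505 mm.


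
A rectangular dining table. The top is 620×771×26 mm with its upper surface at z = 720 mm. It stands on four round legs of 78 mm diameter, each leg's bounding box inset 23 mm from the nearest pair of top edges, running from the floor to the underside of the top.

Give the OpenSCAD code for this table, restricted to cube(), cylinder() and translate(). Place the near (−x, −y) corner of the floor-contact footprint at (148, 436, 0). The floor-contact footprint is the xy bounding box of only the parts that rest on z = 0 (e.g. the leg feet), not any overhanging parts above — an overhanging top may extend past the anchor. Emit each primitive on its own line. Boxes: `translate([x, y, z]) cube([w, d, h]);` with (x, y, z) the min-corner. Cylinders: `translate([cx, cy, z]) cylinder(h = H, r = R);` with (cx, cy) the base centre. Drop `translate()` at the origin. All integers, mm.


translate([125, 413, 694]) cube([620, 771, 26]);
translate([187, 475, 0]) cylinder(h = 694, r = 39);
translate([683, 475, 0]) cylinder(h = 694, r = 39);
translate([187, 1122, 0]) cylinder(h = 694, r = 39);
translate([683, 1122, 0]) cylinder(h = 694, r = 39);


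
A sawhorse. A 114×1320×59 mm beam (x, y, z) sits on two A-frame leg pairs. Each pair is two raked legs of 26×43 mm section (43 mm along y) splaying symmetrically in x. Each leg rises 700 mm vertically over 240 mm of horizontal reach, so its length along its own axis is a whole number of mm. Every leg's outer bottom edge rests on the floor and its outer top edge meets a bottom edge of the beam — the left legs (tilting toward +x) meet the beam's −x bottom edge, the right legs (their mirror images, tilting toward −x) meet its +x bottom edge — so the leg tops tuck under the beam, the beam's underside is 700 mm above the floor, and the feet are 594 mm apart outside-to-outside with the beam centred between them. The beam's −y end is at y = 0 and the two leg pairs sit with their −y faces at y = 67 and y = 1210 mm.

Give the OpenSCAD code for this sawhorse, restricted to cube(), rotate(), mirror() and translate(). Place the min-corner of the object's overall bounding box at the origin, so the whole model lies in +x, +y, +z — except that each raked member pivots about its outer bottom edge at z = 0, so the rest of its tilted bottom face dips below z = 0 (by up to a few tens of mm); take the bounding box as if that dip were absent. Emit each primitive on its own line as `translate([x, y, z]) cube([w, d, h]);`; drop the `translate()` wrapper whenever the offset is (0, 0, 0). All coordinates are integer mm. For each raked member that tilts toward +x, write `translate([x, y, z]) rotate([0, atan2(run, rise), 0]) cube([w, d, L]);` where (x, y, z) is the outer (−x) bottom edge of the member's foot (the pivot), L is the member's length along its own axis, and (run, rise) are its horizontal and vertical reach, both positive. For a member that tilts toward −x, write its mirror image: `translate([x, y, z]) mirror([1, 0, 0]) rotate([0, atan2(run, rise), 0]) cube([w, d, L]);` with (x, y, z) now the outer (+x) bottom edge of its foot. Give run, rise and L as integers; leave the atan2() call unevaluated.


translate([240, 0, 700]) cube([114, 1320, 59]);
translate([0, 67, 0]) rotate([0, atan2(240, 700), 0]) cube([26, 43, 740]);
translate([594, 67, 0]) mirror([1, 0, 0]) rotate([0, atan2(240, 700), 0]) cube([26, 43, 740]);
translate([0, 1210, 0]) rotate([0, atan2(240, 700), 0]) cube([26, 43, 740]);
translate([594, 1210, 0]) mirror([1, 0, 0]) rotate([0, atan2(240, 700), 0]) cube([26, 43, 740]);


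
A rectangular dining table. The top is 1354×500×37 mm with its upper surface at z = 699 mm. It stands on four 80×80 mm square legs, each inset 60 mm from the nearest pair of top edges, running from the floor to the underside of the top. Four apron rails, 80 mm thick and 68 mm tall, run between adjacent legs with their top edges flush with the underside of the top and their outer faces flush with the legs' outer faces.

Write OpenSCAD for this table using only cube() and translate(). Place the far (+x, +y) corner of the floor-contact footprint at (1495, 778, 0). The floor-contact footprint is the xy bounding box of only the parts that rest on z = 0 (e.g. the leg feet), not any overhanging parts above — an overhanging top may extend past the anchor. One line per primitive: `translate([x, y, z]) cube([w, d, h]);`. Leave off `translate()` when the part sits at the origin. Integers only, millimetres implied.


// leg_h = 699 - 37 = 662
// apron z = 662 - 68 = 594
translate([201, 338, 662]) cube([1354, 500, 37]);
translate([261, 398, 0]) cube([80, 80, 662]);
translate([1415, 398, 0]) cube([80, 80, 662]);
translate([261, 698, 0]) cube([80, 80, 662]);
translate([1415, 698, 0]) cube([80, 80, 662]);
translate([341, 398, 594]) cube([1074, 80, 68]);
translate([341, 698, 594]) cube([1074, 80, 68]);
translate([261, 478, 594]) cube([80, 220, 68]);
translate([1415, 478, 594]) cube([80, 220, 68]);


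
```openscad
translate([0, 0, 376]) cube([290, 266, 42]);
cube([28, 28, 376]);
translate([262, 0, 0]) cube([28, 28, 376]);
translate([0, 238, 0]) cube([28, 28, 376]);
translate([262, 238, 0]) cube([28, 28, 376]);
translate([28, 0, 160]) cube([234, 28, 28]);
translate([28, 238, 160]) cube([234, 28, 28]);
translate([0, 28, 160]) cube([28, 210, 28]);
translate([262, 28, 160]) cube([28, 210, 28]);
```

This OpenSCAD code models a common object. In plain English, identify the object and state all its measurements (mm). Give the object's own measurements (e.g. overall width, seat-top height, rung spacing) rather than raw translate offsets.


A simple wooden stool: a rectangular seat 290 mm (x) by 266 mm (y), 42 mm thick, top face at z = 418 mm, on four square legs, each 28×28 mm in cross-section. The legs rest on z = 0, each flush with a corner of the seat. Four stretchers, 28 mm wide and 28 mm tall, connect adjacent legs with their undersides at z = 160 mm, each running between the inner faces of the legs it joins and aligned with the legs' outer faces on the other axis.


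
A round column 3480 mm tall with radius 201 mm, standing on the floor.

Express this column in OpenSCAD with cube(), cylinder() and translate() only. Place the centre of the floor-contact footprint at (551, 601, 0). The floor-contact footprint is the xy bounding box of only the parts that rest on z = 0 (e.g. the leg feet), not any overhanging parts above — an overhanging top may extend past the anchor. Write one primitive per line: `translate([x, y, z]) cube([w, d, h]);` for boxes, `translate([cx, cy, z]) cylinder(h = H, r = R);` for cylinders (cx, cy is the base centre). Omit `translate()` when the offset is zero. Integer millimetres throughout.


translate([551, 601, 0]) cylinder(h = 3480, r = 201);


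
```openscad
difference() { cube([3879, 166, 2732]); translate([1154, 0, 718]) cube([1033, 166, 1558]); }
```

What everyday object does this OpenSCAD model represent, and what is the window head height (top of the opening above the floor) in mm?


A wall with a window opening. The window head height is 2276 mm.

A wall with a rectangular opening subtracted — a window. Sill at z = 718, opening 1558 mm tall, so the head is at 718 + 1558 = 2276 mm.


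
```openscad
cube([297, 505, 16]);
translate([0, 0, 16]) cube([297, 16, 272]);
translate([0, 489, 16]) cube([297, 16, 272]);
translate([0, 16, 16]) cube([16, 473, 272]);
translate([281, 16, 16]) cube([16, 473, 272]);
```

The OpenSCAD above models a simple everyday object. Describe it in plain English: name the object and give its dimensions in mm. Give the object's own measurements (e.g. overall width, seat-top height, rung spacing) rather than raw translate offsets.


An open-topped rectangular box: outside dimensions 297×505×288 mm, with a uniform wall and base thickness of 16 mm. The base is a full 297×505 slab on the floor; four walls sit on top of the base. The front and back walls (the −y and +y sides) span the full width; the two side walls fit between them.


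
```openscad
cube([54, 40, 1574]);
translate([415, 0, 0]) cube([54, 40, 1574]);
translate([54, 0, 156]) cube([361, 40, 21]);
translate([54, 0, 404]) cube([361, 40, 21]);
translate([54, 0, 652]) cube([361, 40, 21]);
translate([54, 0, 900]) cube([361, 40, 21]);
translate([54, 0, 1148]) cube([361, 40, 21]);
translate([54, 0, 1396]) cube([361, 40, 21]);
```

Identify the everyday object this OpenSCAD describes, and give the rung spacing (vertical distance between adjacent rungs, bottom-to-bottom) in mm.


A ladder. The rung spacing is 248 mm.

Two tall 54×40 posts with 6 short bars between them — a ladder. Adjacent rungs sit at z = 156 and z = 404, so the spacing is 404 − 156 = 248 mm.


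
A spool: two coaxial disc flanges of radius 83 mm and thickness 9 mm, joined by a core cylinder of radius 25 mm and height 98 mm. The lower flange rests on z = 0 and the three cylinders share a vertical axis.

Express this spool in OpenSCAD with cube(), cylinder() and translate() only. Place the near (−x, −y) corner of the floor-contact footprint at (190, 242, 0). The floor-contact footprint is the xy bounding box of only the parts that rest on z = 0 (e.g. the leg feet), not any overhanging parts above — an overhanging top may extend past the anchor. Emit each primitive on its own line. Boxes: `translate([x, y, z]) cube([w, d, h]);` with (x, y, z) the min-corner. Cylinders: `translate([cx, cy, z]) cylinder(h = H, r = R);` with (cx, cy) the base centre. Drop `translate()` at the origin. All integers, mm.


translate([273, 325, 0]) cylinder(h = 9, r = 83);
translate([273, 325, 9]) cylinder(h = 98, r = 25);
translate([273, 325, 107]) cylinder(h = 9, r = 83);
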